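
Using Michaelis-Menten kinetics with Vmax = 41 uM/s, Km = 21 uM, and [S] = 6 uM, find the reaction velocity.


v = Vmax * [S] / (Km + [S])
v = 41 * 6 / (21 + 6)
v = 9.1111 uM/s

9.1111 uM/s


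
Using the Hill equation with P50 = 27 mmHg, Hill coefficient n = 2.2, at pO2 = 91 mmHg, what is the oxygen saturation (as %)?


Y = pO2^n / (P50^n + pO2^n)
Y = 91^2.2 / (27^2.2 + 91^2.2)
Y = 93.54%

93.54%


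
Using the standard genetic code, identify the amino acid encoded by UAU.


Standard genetic code lookup.
Codon UAU -> Tyr

Tyr


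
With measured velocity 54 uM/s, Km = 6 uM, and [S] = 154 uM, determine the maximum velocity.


Vmax = v * (Km + [S]) / [S]
Vmax = 54 * (6 + 154) / 154
Vmax = 56.1039 uM/s

56.1039 uM/s


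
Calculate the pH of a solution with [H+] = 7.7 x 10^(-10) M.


pH = -log10([H+])
pH = -log10(7.7 x 10^(-10))
pH = 9.1135

9.1135


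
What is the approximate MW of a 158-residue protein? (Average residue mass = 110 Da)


MW = n_residues * 110 Da
MW = 158 * 110
MW = 17380 Da

17380 Da


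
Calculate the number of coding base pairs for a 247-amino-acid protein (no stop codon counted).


Each amino acid = 1 codon = 3 bp
bp = 247 * 3 = 741 bp

741 bp


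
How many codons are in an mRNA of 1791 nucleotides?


codons = nucleotides / 3
codons = 1791 / 3 = 597

597


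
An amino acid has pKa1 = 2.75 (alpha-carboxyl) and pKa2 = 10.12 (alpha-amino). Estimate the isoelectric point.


pI = (pKa1 + pKa2) / 2
pI = (2.75 + 10.12) / 2
pI = 6.435

6.435


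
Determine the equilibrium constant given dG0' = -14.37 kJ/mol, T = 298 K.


Keq = exp(-dG0 * 1000 / (R * T))
Keq = exp(-(-14.37) * 1000 / (8.314 * 298))
Keq = 330.3105

330.3105


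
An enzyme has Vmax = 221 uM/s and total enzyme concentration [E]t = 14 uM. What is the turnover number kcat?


kcat = Vmax / [E]t
kcat = 221 / 14
kcat = 15.7857 s^-1

15.7857 s^-1


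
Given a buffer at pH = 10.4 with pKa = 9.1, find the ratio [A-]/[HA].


[A-]/[HA] = 10^(pH - pKa)
= 10^(10.4 - 9.1)
= 19.9526

19.9526


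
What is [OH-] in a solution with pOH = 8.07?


[OH-] = 10^(-pOH)
[OH-] = 10^(-8.07)
[OH-] = 8.511e-09 M

8.511e-09 M


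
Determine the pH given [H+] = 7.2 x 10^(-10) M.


pH = -log10([H+])
pH = -log10(7.2 x 10^(-10))
pH = 9.1427

9.1427


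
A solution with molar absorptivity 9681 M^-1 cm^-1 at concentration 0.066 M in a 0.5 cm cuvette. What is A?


A = epsilon * c * l
A = 9681 * 0.066 * 0.5
A = 319.473

319.473


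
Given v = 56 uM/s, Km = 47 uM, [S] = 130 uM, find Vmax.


Vmax = v * (Km + [S]) / [S]
Vmax = 56 * (47 + 130) / 130
Vmax = 76.2462 uM/s

76.2462 uM/s


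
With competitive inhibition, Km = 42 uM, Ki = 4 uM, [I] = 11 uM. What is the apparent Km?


Km_app = Km * (1 + [I]/Ki)
Km_app = 42 * (1 + 11/4)
Km_app = 157.5 uM

157.5 uM


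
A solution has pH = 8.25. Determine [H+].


[H+] = 10^(-pH)
[H+] = 10^(-8.25)
[H+] = 5.623e-09 M

5.623e-09 M


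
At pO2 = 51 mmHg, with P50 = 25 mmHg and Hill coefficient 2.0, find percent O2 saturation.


Y = pO2^n / (P50^n + pO2^n)
Y = 51^2.0 / (25^2.0 + 51^2.0)
Y = 80.63%

80.63%


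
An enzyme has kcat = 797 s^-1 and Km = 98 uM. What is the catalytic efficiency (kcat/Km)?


Catalytic efficiency = kcat / Km
= 797 / 98
= 8.1327 uM^-1*s^-1

8.1327 uM^-1*s^-1


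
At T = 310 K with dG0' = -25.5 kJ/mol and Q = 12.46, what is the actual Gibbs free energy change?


dG = dG0' + RT * ln(Q) / 1000
dG = -25.5 + 8.314 * 310 * ln(12.46) / 1000
dG = -18.9986 kJ/mol

-18.9986 kJ/mol


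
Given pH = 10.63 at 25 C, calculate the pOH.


pOH = 14 - pH
pOH = 14 - 10.63
pOH = 3.37

3.37


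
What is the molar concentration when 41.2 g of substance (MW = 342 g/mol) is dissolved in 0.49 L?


C = (mass / MW) / volume
C = (41.2 / 342) / 0.49
C = 0.2459 M

0.2459 M


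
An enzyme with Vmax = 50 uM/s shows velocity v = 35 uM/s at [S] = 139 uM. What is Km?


Km = [S] * (Vmax - v) / v
Km = 139 * (50 - 35) / 35
Km = 59.5714 uM

59.5714 uM


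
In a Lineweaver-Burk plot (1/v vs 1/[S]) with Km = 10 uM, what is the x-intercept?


x-intercept = -1/Km
= -1/10
= -0.1 1/uM

-0.1 1/uM


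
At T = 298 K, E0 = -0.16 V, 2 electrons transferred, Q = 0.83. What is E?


E = E0 - (RT/nF) * ln(Q)
E = -0.16 - (8.314 * 298 / (2 * 96485)) * ln(0.83)
E = -0.1576 V

-0.1576 V


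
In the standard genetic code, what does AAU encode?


Standard genetic code lookup.
Codon AAU -> Asn

Asn


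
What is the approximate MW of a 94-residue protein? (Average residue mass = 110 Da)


MW = n_residues * 110 Da
MW = 94 * 110
MW = 10340 Da

10340 Da


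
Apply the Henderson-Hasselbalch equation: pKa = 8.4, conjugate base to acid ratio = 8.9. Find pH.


pH = pKa + log10([A-]/[HA])
pH = 8.4 + log10(8.9)
pH = 9.3494

9.3494


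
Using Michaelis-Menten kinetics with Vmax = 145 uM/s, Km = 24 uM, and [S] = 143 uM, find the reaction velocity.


v = Vmax * [S] / (Km + [S])
v = 145 * 143 / (24 + 143)
v = 124.1617 uM/s

124.1617 uM/s


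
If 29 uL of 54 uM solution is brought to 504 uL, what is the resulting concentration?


C2 = C1 * V1 / V2
C2 = 54 * 29 / 504
C2 = 3.1071 uM

3.1071 uM


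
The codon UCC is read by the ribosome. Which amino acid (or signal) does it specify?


Standard genetic code lookup.
Codon UCC -> Ser

Ser


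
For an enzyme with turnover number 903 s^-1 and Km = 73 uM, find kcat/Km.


Catalytic efficiency = kcat / Km
= 903 / 73
= 12.3699 uM^-1*s^-1

12.3699 uM^-1*s^-1


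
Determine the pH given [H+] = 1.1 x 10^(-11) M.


pH = -log10([H+])
pH = -log10(1.1 x 10^(-11))
pH = 10.9586

10.9586


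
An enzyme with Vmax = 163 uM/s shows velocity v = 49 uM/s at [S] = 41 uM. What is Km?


Km = [S] * (Vmax - v) / v
Km = 41 * (163 - 49) / 49
Km = 95.3878 uM

95.3878 uM


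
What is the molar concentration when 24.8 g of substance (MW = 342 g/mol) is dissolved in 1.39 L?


C = (mass / MW) / volume
C = (24.8 / 342) / 1.39
C = 0.0522 M

0.0522 M


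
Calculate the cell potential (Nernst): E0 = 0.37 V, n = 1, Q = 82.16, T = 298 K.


E = E0 - (RT/nF) * ln(Q)
E = 0.37 - (8.314 * 298 / (1 * 96485)) * ln(82.16)
E = 0.2568 V

0.2568 V


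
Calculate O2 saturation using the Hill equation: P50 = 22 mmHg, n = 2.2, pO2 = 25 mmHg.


Y = pO2^n / (P50^n + pO2^n)
Y = 25^2.2 / (22^2.2 + 25^2.2)
Y = 56.98%

56.98%


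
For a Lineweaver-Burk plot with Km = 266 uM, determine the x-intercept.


x-intercept = -1/Km
= -1/266
= -0.0038 1/uM

-0.0038 1/uM


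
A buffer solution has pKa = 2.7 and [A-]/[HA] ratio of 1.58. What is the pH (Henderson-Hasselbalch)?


pH = pKa + log10([A-]/[HA])
pH = 2.7 + log10(1.58)
pH = 2.8987

2.8987


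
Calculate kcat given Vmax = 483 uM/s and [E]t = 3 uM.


kcat = Vmax / [E]t
kcat = 483 / 3
kcat = 161.0 s^-1

161.0 s^-1


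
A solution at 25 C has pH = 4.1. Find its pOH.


pOH = 14 - pH
pOH = 14 - 4.1
pOH = 9.9

9.9


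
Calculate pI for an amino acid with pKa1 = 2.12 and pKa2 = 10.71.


pI = (pKa1 + pKa2) / 2
pI = (2.12 + 10.71) / 2
pI = 6.415

6.415


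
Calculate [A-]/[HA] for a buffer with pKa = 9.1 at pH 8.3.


[A-]/[HA] = 10^(pH - pKa)
= 10^(8.3 - 9.1)
= 0.1585

0.1585


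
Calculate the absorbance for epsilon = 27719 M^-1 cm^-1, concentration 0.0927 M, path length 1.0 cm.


A = epsilon * c * l
A = 27719 * 0.0927 * 1.0
A = 2569.5513

2569.5513


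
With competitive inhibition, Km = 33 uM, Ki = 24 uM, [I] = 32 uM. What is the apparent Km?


Km_app = Km * (1 + [I]/Ki)
Km_app = 33 * (1 + 32/24)
Km_app = 77.0 uM

77.0 uM


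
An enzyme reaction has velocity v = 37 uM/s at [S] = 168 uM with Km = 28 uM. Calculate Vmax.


Vmax = v * (Km + [S]) / [S]
Vmax = 37 * (28 + 168) / 168
Vmax = 43.1667 uM/s

43.1667 uM/s


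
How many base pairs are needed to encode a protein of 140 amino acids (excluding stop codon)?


Each amino acid = 1 codon = 3 bp
bp = 140 * 3 = 420 bp

420 bp


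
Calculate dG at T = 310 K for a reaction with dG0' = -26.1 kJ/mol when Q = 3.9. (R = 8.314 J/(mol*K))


dG = dG0' + RT * ln(Q) / 1000
dG = -26.1 + 8.314 * 310 * ln(3.9) / 1000
dG = -22.5923 kJ/mol

-22.5923 kJ/mol


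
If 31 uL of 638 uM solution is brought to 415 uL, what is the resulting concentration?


C2 = C1 * V1 / V2
C2 = 638 * 31 / 415
C2 = 47.6578 uM

47.6578 uM


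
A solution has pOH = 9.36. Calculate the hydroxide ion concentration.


[OH-] = 10^(-pOH)
[OH-] = 10^(-9.36)
[OH-] = 4.365e-10 M

4.365e-10 M


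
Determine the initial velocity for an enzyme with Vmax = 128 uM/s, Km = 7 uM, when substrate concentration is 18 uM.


v = Vmax * [S] / (Km + [S])
v = 128 * 18 / (7 + 18)
v = 92.16 uM/s

92.16 uM/s


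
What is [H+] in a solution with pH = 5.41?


[H+] = 10^(-pH)
[H+] = 10^(-5.41)
[H+] = 3.890e-06 M

3.890e-06 M


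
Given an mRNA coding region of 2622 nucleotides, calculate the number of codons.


codons = nucleotides / 3
codons = 2622 / 3 = 874

874


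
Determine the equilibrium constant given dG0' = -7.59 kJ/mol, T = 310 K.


Keq = exp(-dG0 * 1000 / (R * T))
Keq = exp(-(-7.59) * 1000 / (8.314 * 310))
Keq = 19.0087

19.0087


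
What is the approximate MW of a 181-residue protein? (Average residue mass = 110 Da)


MW = n_residues * 110 Da
MW = 181 * 110
MW = 19910 Da

19910 Da


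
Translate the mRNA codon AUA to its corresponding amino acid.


Standard genetic code lookup.
Codon AUA -> Ile

Ile


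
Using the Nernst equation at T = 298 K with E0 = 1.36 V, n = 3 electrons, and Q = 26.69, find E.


E = E0 - (RT/nF) * ln(Q)
E = 1.36 - (8.314 * 298 / (3 * 96485)) * ln(26.69)
E = 1.3319 V

1.3319 V


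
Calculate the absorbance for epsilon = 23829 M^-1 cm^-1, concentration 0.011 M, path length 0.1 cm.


A = epsilon * c * l
A = 23829 * 0.011 * 0.1
A = 26.2119

26.2119


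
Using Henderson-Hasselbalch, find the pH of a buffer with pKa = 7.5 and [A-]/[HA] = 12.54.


pH = pKa + log10([A-]/[HA])
pH = 7.5 + log10(12.54)
pH = 8.5983

8.5983


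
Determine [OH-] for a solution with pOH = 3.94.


[OH-] = 10^(-pOH)
[OH-] = 10^(-3.94)
[OH-] = 1.148e-04 M

1.148e-04 M


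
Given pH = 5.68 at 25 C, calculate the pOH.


pOH = 14 - pH
pOH = 14 - 5.68
pOH = 8.32

8.32


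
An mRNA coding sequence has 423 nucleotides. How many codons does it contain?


codons = nucleotides / 3
codons = 423 / 3 = 141

141


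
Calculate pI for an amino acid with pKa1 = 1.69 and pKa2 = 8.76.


pI = (pKa1 + pKa2) / 2
pI = (1.69 + 8.76) / 2
pI = 5.225

5.225


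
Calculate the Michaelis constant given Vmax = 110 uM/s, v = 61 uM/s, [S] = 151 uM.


Km = [S] * (Vmax - v) / v
Km = 151 * (110 - 61) / 61
Km = 121.2951 uM

121.2951 uM


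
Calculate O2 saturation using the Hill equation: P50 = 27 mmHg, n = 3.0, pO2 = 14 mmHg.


Y = pO2^n / (P50^n + pO2^n)
Y = 14^3.0 / (27^3.0 + 14^3.0)
Y = 12.24%

12.24%


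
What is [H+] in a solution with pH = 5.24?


[H+] = 10^(-pH)
[H+] = 10^(-5.24)
[H+] = 5.754e-06 M

5.754e-06 M


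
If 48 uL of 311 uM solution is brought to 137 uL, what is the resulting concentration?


C2 = C1 * V1 / V2
C2 = 311 * 48 / 137
C2 = 108.9635 uM

108.9635 uM


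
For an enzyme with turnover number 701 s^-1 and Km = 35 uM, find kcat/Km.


Catalytic efficiency = kcat / Km
= 701 / 35
= 20.0286 uM^-1*s^-1

20.0286 uM^-1*s^-1


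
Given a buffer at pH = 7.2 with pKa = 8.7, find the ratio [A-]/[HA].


[A-]/[HA] = 10^(pH - pKa)
= 10^(7.2 - 8.7)
= 0.0316

0.0316


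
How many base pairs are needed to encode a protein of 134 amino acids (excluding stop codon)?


Each amino acid = 1 codon = 3 bp
bp = 134 * 3 = 402 bp

402 bp


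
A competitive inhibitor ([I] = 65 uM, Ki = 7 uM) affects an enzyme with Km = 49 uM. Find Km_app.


Km_app = Km * (1 + [I]/Ki)
Km_app = 49 * (1 + 65/7)
Km_app = 504.0 uM

504.0 uM


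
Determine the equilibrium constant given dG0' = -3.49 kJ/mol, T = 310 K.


Keq = exp(-dG0 * 1000 / (R * T))
Keq = exp(-(-3.49) * 1000 / (8.314 * 310))
Keq = 3.8733

3.8733


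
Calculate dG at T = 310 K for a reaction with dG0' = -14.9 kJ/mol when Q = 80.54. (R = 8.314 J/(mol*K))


dG = dG0' + RT * ln(Q) / 1000
dG = -14.9 + 8.314 * 310 * ln(80.54) / 1000
dG = -3.5887 kJ/mol

-3.5887 kJ/mol


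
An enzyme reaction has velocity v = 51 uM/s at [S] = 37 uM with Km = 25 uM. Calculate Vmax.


Vmax = v * (Km + [S]) / [S]
Vmax = 51 * (25 + 37) / 37
Vmax = 85.4595 uM/s

85.4595 uM/s


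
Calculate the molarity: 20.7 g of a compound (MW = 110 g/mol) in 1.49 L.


C = (mass / MW) / volume
C = (20.7 / 110) / 1.49
C = 0.1263 M

0.1263 M


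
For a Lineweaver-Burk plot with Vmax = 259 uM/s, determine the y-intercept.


y-intercept = 1/Vmax
= 1/259
= 0.0039 s/uM

0.0039 s/uM


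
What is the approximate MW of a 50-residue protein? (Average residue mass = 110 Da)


MW = n_residues * 110 Da
MW = 50 * 110
MW = 5500 Da

5500 Da


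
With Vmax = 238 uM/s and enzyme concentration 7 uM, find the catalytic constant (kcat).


kcat = Vmax / [E]t
kcat = 238 / 7
kcat = 34.0 s^-1

34.0 s^-1


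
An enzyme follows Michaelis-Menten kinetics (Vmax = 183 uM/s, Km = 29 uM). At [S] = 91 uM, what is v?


v = Vmax * [S] / (Km + [S])
v = 183 * 91 / (29 + 91)
v = 138.775 uM/s

138.775 uM/s


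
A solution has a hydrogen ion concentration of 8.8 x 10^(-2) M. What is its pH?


pH = -log10([H+])
pH = -log10(8.8 x 10^(-2))
pH = 1.0555

1.0555


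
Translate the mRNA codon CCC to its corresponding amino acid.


Standard genetic code lookup.
Codon CCC -> Pro

Pro


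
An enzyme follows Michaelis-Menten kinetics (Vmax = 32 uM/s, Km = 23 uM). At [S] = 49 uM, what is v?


v = Vmax * [S] / (Km + [S])
v = 32 * 49 / (23 + 49)
v = 21.7778 uM/s

21.7778 uM/s


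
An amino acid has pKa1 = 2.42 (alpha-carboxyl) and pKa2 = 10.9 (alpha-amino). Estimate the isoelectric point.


pI = (pKa1 + pKa2) / 2
pI = (2.42 + 10.9) / 2
pI = 6.66

6.66


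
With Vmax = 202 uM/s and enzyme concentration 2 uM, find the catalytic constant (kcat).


kcat = Vmax / [E]t
kcat = 202 / 2
kcat = 101.0 s^-1

101.0 s^-1


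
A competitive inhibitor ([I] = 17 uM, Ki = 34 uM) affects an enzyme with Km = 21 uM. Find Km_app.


Km_app = Km * (1 + [I]/Ki)
Km_app = 21 * (1 + 17/34)
Km_app = 31.5 uM

31.5 uM


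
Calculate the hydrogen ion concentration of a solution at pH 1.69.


[H+] = 10^(-pH)
[H+] = 10^(-1.69)
[H+] = 0.0204 M

0.0204 M


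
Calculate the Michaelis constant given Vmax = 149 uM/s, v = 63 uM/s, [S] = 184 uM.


Km = [S] * (Vmax - v) / v
Km = 184 * (149 - 63) / 63
Km = 251.1746 uM

251.1746 uM


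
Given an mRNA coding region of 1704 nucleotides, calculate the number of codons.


codons = nucleotides / 3
codons = 1704 / 3 = 568

568


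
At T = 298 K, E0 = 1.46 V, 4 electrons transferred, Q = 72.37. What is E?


E = E0 - (RT/nF) * ln(Q)
E = 1.46 - (8.314 * 298 / (4 * 96485)) * ln(72.37)
E = 1.4325 V

1.4325 V


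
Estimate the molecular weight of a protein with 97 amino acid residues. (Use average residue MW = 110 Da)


MW = n_residues * 110 Da
MW = 97 * 110
MW = 10670 Da

10670 Da


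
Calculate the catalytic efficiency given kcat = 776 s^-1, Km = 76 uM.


Catalytic efficiency = kcat / Km
= 776 / 76
= 10.2105 uM^-1*s^-1

10.2105 uM^-1*s^-1


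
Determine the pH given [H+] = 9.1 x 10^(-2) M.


pH = -log10([H+])
pH = -log10(9.1 x 10^(-2))
pH = 1.041

1.041


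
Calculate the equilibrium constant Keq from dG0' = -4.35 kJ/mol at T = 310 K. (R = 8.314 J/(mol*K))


Keq = exp(-dG0 * 1000 / (R * T))
Keq = exp(-(-4.35) * 1000 / (8.314 * 310))
Keq = 5.4075

5.4075


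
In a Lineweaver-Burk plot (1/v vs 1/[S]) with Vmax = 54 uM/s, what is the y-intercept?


y-intercept = 1/Vmax
= 1/54
= 0.0185 s/uM

0.0185 s/uM


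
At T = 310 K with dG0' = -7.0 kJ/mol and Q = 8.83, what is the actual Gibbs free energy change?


dG = dG0' + RT * ln(Q) / 1000
dG = -7.0 + 8.314 * 310 * ln(8.83) / 1000
dG = -1.3862 kJ/mol

-1.3862 kJ/mol


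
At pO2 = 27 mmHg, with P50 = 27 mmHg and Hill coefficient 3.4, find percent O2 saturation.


Y = pO2^n / (P50^n + pO2^n)
Y = 27^3.4 / (27^3.4 + 27^3.4)
Y = 50.0%

50.0%


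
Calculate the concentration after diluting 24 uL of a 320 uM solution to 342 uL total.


C2 = C1 * V1 / V2
C2 = 320 * 24 / 342
C2 = 22.4561 uM

22.4561 uM


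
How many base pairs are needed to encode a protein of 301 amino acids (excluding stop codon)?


Each amino acid = 1 codon = 3 bp
bp = 301 * 3 = 903 bp

903 bp


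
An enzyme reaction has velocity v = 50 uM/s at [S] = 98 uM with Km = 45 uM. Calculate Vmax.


Vmax = v * (Km + [S]) / [S]
Vmax = 50 * (45 + 98) / 98
Vmax = 72.9592 uM/s

72.9592 uM/s


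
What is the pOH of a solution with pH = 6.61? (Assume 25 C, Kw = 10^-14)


pOH = 14 - pH
pOH = 14 - 6.61
pOH = 7.39

7.39


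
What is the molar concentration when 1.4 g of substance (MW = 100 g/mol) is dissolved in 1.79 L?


C = (mass / MW) / volume
C = (1.4 / 100) / 1.79
C = 0.0078 M

0.0078 M


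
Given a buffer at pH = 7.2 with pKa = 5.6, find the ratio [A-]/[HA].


[A-]/[HA] = 10^(pH - pKa)
= 10^(7.2 - 5.6)
= 39.8107

39.8107


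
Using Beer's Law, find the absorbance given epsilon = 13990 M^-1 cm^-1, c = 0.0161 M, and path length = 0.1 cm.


A = epsilon * c * l
A = 13990 * 0.0161 * 0.1
A = 22.5239

22.5239


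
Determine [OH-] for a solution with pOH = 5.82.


[OH-] = 10^(-pOH)
[OH-] = 10^(-5.82)
[OH-] = 1.514e-06 M

1.514e-06 M


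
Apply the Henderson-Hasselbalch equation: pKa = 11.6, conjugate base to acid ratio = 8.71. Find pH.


pH = pKa + log10([A-]/[HA])
pH = 11.6 + log10(8.71)
pH = 12.54

12.54


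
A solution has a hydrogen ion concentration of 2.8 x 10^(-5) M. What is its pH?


pH = -log10([H+])
pH = -log10(2.8 x 10^(-5))
pH = 4.5528

4.5528


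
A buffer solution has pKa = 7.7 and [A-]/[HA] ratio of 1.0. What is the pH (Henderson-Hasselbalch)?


pH = pKa + log10([A-]/[HA])
pH = 7.7 + log10(1.0)
pH = 7.7

7.7


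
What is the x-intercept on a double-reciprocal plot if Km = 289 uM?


x-intercept = -1/Km
= -1/289
= -0.0035 1/uM

-0.0035 1/uM


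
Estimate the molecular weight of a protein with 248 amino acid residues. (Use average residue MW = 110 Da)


MW = n_residues * 110 Da
MW = 248 * 110
MW = 27280 Da

27280 Da


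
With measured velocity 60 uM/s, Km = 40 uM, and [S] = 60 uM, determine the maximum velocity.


Vmax = v * (Km + [S]) / [S]
Vmax = 60 * (40 + 60) / 60
Vmax = 100.0 uM/s

100.0 uM/s


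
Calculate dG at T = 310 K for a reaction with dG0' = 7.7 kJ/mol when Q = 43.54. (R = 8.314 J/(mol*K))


dG = dG0' + RT * ln(Q) / 1000
dG = 7.7 + 8.314 * 310 * ln(43.54) / 1000
dG = 17.4261 kJ/mol

17.4261 kJ/mol


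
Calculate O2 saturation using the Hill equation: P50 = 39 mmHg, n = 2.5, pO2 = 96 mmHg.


Y = pO2^n / (P50^n + pO2^n)
Y = 96^2.5 / (39^2.5 + 96^2.5)
Y = 90.48%

90.48%


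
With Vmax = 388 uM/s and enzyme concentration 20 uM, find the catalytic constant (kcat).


kcat = Vmax / [E]t
kcat = 388 / 20
kcat = 19.4 s^-1

19.4 s^-1


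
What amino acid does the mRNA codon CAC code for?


Standard genetic code lookup.
Codon CAC -> His

His


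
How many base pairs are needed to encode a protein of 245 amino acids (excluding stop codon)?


Each amino acid = 1 codon = 3 bp
bp = 245 * 3 = 735 bp

735 bp


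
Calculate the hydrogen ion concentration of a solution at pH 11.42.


[H+] = 10^(-pH)
[H+] = 10^(-11.42)
[H+] = 3.802e-12 M

3.802e-12 M


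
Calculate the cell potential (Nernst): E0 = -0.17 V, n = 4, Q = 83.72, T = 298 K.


E = E0 - (RT/nF) * ln(Q)
E = -0.17 - (8.314 * 298 / (4 * 96485)) * ln(83.72)
E = -0.1984 V

-0.1984 V


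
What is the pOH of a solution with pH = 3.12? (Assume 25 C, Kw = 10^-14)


pOH = 14 - pH
pOH = 14 - 3.12
pOH = 10.88

10.88


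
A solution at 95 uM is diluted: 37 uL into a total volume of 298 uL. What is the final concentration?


C2 = C1 * V1 / V2
C2 = 95 * 37 / 298
C2 = 11.7953 uM

11.7953 uM


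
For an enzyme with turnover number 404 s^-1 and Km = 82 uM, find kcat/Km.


Catalytic efficiency = kcat / Km
= 404 / 82
= 4.9268 uM^-1*s^-1

4.9268 uM^-1*s^-1


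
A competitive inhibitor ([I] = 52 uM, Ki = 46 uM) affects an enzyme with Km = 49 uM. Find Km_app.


Km_app = Km * (1 + [I]/Ki)
Km_app = 49 * (1 + 52/46)
Km_app = 104.3913 uM

104.3913 uM


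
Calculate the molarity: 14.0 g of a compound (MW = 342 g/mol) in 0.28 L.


C = (mass / MW) / volume
C = (14.0 / 342) / 0.28
C = 0.1462 M

0.1462 M


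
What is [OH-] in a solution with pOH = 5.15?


[OH-] = 10^(-pOH)
[OH-] = 10^(-5.15)
[OH-] = 7.079e-06 M

7.079e-06 M


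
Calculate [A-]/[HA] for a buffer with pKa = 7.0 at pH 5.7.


[A-]/[HA] = 10^(pH - pKa)
= 10^(5.7 - 7.0)
= 0.0501

0.0501


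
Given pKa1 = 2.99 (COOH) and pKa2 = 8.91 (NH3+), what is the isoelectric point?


pI = (pKa1 + pKa2) / 2
pI = (2.99 + 8.91) / 2
pI = 5.95

5.95


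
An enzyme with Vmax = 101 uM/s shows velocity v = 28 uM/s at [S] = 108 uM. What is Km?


Km = [S] * (Vmax - v) / v
Km = 108 * (101 - 28) / 28
Km = 281.5714 uM

281.5714 uM


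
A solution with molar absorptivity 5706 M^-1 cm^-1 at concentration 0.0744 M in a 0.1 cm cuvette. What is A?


A = epsilon * c * l
A = 5706 * 0.0744 * 0.1
A = 42.4526

42.4526


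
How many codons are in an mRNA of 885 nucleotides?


codons = nucleotides / 3
codons = 885 / 3 = 295

295


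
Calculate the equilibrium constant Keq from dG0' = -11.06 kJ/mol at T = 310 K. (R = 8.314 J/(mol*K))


Keq = exp(-dG0 * 1000 / (R * T))
Keq = exp(-(-11.06) * 1000 / (8.314 * 310))
Keq = 73.0574

73.0574


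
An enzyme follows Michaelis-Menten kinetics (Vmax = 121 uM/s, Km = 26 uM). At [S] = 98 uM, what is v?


v = Vmax * [S] / (Km + [S])
v = 121 * 98 / (26 + 98)
v = 95.629 uM/s

95.629 uM/s


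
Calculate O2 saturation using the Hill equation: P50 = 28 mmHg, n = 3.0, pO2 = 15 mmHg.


Y = pO2^n / (P50^n + pO2^n)
Y = 15^3.0 / (28^3.0 + 15^3.0)
Y = 13.33%

13.33%


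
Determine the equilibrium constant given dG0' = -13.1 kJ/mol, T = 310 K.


Keq = exp(-dG0 * 1000 / (R * T))
Keq = exp(-(-13.1) * 1000 / (8.314 * 310))
Keq = 161.2184

161.2184


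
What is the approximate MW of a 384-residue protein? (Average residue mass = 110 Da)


MW = n_residues * 110 Da
MW = 384 * 110
MW = 42240 Da

42240 Da


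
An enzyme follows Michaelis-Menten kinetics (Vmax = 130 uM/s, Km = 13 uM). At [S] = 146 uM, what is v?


v = Vmax * [S] / (Km + [S])
v = 130 * 146 / (13 + 146)
v = 119.3711 uM/s

119.3711 uM/s


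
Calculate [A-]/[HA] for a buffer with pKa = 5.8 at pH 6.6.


[A-]/[HA] = 10^(pH - pKa)
= 10^(6.6 - 5.8)
= 6.3096

6.3096


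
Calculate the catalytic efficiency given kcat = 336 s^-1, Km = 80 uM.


Catalytic efficiency = kcat / Km
= 336 / 80
= 4.2 uM^-1*s^-1

4.2 uM^-1*s^-1


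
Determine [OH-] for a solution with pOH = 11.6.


[OH-] = 10^(-pOH)
[OH-] = 10^(-11.6)
[OH-] = 2.512e-12 M

2.512e-12 M


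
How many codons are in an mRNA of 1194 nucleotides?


codons = nucleotides / 3
codons = 1194 / 3 = 398

398


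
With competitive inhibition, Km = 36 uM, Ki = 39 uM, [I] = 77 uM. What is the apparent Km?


Km_app = Km * (1 + [I]/Ki)
Km_app = 36 * (1 + 77/39)
Km_app = 107.0769 uM

107.0769 uM


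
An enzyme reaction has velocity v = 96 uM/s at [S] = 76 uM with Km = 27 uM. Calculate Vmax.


Vmax = v * (Km + [S]) / [S]
Vmax = 96 * (27 + 76) / 76
Vmax = 130.1053 uM/s

130.1053 uM/s


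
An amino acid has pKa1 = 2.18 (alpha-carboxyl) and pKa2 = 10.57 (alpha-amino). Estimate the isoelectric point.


pI = (pKa1 + pKa2) / 2
pI = (2.18 + 10.57) / 2
pI = 6.375

6.375


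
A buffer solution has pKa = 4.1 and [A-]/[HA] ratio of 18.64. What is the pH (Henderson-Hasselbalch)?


pH = pKa + log10([A-]/[HA])
pH = 4.1 + log10(18.64)
pH = 5.3704

5.3704


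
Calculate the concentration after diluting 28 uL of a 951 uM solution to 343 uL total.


C2 = C1 * V1 / V2
C2 = 951 * 28 / 343
C2 = 77.6327 uM

77.6327 uM


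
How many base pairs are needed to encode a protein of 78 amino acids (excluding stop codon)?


Each amino acid = 1 codon = 3 bp
bp = 78 * 3 = 234 bp

234 bp


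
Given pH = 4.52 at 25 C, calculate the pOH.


pOH = 14 - pH
pOH = 14 - 4.52
pOH = 9.48

9.48


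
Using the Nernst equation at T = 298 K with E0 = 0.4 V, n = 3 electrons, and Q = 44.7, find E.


E = E0 - (RT/nF) * ln(Q)
E = 0.4 - (8.314 * 298 / (3 * 96485)) * ln(44.7)
E = 0.3675 V

0.3675 V


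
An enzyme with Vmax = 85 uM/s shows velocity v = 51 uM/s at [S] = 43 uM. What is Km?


Km = [S] * (Vmax - v) / v
Km = 43 * (85 - 51) / 51
Km = 28.6667 uM

28.6667 uM


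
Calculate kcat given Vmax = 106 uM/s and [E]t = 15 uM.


kcat = Vmax / [E]t
kcat = 106 / 15
kcat = 7.0667 s^-1

7.0667 s^-1


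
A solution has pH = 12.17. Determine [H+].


[H+] = 10^(-pH)
[H+] = 10^(-12.17)
[H+] = 6.761e-13 M

6.761e-13 M


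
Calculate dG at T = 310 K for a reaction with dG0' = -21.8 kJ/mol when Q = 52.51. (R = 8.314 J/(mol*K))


dG = dG0' + RT * ln(Q) / 1000
dG = -21.8 + 8.314 * 310 * ln(52.51) / 1000
dG = -11.5911 kJ/mol

-11.5911 kJ/mol


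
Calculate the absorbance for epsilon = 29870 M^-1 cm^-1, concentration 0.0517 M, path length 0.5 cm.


A = epsilon * c * l
A = 29870 * 0.0517 * 0.5
A = 772.1395

772.1395


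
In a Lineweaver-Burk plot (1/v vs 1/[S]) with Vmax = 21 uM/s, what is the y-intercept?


y-intercept = 1/Vmax
= 1/21
= 0.0476 s/uM

0.0476 s/uM


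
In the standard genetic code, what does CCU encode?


Standard genetic code lookup.
Codon CCU -> Pro

Pro


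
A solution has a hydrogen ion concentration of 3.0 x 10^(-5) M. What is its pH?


pH = -log10([H+])
pH = -log10(3.0 x 10^(-5))
pH = 4.5229

4.5229


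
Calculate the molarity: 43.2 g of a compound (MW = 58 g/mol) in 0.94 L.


C = (mass / MW) / volume
C = (43.2 / 58) / 0.94
C = 0.7924 M

0.7924 M


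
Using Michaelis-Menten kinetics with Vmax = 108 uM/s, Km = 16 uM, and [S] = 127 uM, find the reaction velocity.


v = Vmax * [S] / (Km + [S])
v = 108 * 127 / (16 + 127)
v = 95.9161 uM/s

95.9161 uM/s


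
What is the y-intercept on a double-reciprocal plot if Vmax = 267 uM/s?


y-intercept = 1/Vmax
= 1/267
= 0.0037 s/uM

0.0037 s/uM


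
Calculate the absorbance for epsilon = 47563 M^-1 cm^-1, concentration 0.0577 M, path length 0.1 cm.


A = epsilon * c * l
A = 47563 * 0.0577 * 0.1
A = 274.4385

274.4385


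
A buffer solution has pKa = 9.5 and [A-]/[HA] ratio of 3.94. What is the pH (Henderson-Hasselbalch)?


pH = pKa + log10([A-]/[HA])
pH = 9.5 + log10(3.94)
pH = 10.0955

10.0955


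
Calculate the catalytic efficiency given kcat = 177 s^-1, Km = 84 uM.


Catalytic efficiency = kcat / Km
= 177 / 84
= 2.1071 uM^-1*s^-1

2.1071 uM^-1*s^-1


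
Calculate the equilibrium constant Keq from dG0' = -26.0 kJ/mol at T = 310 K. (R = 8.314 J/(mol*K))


Keq = exp(-dG0 * 1000 / (R * T))
Keq = exp(-(-26.0) * 1000 / (8.314 * 310))
Keq = 24050.7174

24050.7174


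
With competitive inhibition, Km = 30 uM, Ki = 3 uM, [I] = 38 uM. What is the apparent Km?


Km_app = Km * (1 + [I]/Ki)
Km_app = 30 * (1 + 38/3)
Km_app = 410.0 uM

410.0 uM


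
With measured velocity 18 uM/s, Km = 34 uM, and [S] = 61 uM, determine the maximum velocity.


Vmax = v * (Km + [S]) / [S]
Vmax = 18 * (34 + 61) / 61
Vmax = 28.0328 uM/s

28.0328 uM/s


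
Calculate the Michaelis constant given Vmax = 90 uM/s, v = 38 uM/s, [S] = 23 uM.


Km = [S] * (Vmax - v) / v
Km = 23 * (90 - 38) / 38
Km = 31.4737 uM

31.4737 uM


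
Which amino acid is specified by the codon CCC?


Standard genetic code lookup.
Codon CCC -> Pro

Pro


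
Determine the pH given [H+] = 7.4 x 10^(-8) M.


pH = -log10([H+])
pH = -log10(7.4 x 10^(-8))
pH = 7.1308

7.1308


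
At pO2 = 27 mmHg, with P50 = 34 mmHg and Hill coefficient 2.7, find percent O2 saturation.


Y = pO2^n / (P50^n + pO2^n)
Y = 27^2.7 / (34^2.7 + 27^2.7)
Y = 34.92%

34.92%


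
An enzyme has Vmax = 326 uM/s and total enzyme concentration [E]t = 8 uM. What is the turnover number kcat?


kcat = Vmax / [E]t
kcat = 326 / 8
kcat = 40.75 s^-1

40.75 s^-1


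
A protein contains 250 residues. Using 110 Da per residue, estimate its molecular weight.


MW = n_residues * 110 Da
MW = 250 * 110
MW = 27500 Da

27500 Da


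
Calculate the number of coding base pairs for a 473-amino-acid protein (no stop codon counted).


Each amino acid = 1 codon = 3 bp
bp = 473 * 3 = 1419 bp

1419 bp


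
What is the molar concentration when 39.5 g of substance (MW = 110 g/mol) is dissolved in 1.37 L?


C = (mass / MW) / volume
C = (39.5 / 110) / 1.37
C = 0.2621 M

0.2621 M


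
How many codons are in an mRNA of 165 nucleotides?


codons = nucleotides / 3
codons = 165 / 3 = 55

55


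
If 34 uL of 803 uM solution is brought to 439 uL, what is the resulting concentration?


C2 = C1 * V1 / V2
C2 = 803 * 34 / 439
C2 = 62.1913 uM

62.1913 uM


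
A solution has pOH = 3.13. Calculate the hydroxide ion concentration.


[OH-] = 10^(-pOH)
[OH-] = 10^(-3.13)
[OH-] = 7.413e-04 M

7.413e-04 M


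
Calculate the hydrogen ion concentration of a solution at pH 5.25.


[H+] = 10^(-pH)
[H+] = 10^(-5.25)
[H+] = 5.623e-06 M

5.623e-06 M


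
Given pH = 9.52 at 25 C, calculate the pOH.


pOH = 14 - pH
pOH = 14 - 9.52
pOH = 4.48

4.48


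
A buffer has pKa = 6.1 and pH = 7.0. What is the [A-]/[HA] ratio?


[A-]/[HA] = 10^(pH - pKa)
= 10^(7.0 - 6.1)
= 7.9433

7.9433


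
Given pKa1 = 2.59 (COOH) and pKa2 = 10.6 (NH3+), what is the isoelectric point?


pI = (pKa1 + pKa2) / 2
pI = (2.59 + 10.6) / 2
pI = 6.595

6.595


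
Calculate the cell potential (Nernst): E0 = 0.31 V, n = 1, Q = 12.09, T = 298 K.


E = E0 - (RT/nF) * ln(Q)
E = 0.31 - (8.314 * 298 / (1 * 96485)) * ln(12.09)
E = 0.246 V

0.246 V


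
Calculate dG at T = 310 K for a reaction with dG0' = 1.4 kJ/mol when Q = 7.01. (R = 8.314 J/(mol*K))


dG = dG0' + RT * ln(Q) / 1000
dG = 1.4 + 8.314 * 310 * ln(7.01) / 1000
dG = 6.419 kJ/mol

6.419 kJ/mol


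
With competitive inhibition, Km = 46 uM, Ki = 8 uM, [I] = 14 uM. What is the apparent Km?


Km_app = Km * (1 + [I]/Ki)
Km_app = 46 * (1 + 14/8)
Km_app = 126.5 uM

126.5 uM


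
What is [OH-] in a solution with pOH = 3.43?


[OH-] = 10^(-pOH)
[OH-] = 10^(-3.43)
[OH-] = 3.715e-04 M

3.715e-04 M


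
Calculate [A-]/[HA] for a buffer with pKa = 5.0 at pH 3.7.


[A-]/[HA] = 10^(pH - pKa)
= 10^(3.7 - 5.0)
= 0.0501

0.0501


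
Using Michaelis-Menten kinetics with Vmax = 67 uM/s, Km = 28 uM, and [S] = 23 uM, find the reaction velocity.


v = Vmax * [S] / (Km + [S])
v = 67 * 23 / (28 + 23)
v = 30.2157 uM/s

30.2157 uM/s


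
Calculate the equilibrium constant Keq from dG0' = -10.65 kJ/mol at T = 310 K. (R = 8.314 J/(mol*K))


Keq = exp(-dG0 * 1000 / (R * T))
Keq = exp(-(-10.65) * 1000 / (8.314 * 310))
Keq = 62.3128

62.3128


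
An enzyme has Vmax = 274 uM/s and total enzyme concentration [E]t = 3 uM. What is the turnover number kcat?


kcat = Vmax / [E]t
kcat = 274 / 3
kcat = 91.3333 s^-1

91.3333 s^-1


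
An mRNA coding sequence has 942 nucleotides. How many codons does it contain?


codons = nucleotides / 3
codons = 942 / 3 = 314

314


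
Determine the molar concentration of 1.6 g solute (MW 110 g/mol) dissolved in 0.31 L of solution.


C = (mass / MW) / volume
C = (1.6 / 110) / 0.31
C = 0.0469 M

0.0469 M


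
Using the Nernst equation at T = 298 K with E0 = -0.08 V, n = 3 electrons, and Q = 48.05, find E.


E = E0 - (RT/nF) * ln(Q)
E = -0.08 - (8.314 * 298 / (3 * 96485)) * ln(48.05)
E = -0.1131 V

-0.1131 V


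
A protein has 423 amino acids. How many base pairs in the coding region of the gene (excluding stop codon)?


Each amino acid = 1 codon = 3 bp
bp = 423 * 3 = 1269 bp

1269 bp


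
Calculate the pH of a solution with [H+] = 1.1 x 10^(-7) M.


pH = -log10([H+])
pH = -log10(1.1 x 10^(-7))
pH = 6.9586

6.9586


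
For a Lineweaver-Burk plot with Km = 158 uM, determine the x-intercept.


x-intercept = -1/Km
= -1/158
= -0.0063 1/uM

-0.0063 1/uM


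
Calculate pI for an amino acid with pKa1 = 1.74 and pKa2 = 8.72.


pI = (pKa1 + pKa2) / 2
pI = (1.74 + 8.72) / 2
pI = 5.23

5.23


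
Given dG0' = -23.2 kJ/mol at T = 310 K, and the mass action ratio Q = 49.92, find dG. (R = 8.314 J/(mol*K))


dG = dG0' + RT * ln(Q) / 1000
dG = -23.2 + 8.314 * 310 * ln(49.92) / 1000
dG = -13.1215 kJ/mol

-13.1215 kJ/mol


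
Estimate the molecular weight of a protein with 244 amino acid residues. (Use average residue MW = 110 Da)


MW = n_residues * 110 Da
MW = 244 * 110
MW = 26840 Da

26840 Da


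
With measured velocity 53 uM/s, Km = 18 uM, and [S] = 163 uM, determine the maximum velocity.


Vmax = v * (Km + [S]) / [S]
Vmax = 53 * (18 + 163) / 163
Vmax = 58.8528 uM/s

58.8528 uM/s


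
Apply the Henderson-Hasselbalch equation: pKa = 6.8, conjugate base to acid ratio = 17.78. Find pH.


pH = pKa + log10([A-]/[HA])
pH = 6.8 + log10(17.78)
pH = 8.0499

8.0499


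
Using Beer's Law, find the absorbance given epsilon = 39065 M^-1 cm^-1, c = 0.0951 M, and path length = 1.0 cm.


A = epsilon * c * l
A = 39065 * 0.0951 * 1.0
A = 3715.0815

3715.0815


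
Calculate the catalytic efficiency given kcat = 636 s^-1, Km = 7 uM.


Catalytic efficiency = kcat / Km
= 636 / 7
= 90.8571 uM^-1*s^-1

90.8571 uM^-1*s^-1


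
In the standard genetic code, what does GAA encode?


Standard genetic code lookup.
Codon GAA -> Glu

Glu


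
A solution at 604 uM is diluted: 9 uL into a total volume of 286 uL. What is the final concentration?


C2 = C1 * V1 / V2
C2 = 604 * 9 / 286
C2 = 19.007 uM

19.007 uM


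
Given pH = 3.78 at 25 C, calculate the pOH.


pOH = 14 - pH
pOH = 14 - 3.78
pOH = 10.22

10.22


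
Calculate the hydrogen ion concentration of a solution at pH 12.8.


[H+] = 10^(-pH)
[H+] = 10^(-12.8)
[H+] = 1.585e-13 M

1.585e-13 M


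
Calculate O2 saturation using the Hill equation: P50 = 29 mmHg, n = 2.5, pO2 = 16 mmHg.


Y = pO2^n / (P50^n + pO2^n)
Y = 16^2.5 / (29^2.5 + 16^2.5)
Y = 18.44%

18.44%


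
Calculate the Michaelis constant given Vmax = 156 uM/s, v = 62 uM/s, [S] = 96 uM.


Km = [S] * (Vmax - v) / v
Km = 96 * (156 - 62) / 62
Km = 145.5484 uM

145.5484 uM


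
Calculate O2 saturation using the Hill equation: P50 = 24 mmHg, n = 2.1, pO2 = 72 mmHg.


Y = pO2^n / (P50^n + pO2^n)
Y = 72^2.1 / (24^2.1 + 72^2.1)
Y = 90.95%

90.95%


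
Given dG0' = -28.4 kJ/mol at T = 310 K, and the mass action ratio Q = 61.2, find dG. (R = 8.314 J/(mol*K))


dG = dG0' + RT * ln(Q) / 1000
dG = -28.4 + 8.314 * 310 * ln(61.2) / 1000
dG = -17.7964 kJ/mol

-17.7964 kJ/mol


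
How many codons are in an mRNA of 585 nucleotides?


codons = nucleotides / 3
codons = 585 / 3 = 195

195


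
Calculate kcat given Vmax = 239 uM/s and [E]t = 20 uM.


kcat = Vmax / [E]t
kcat = 239 / 20
kcat = 11.95 s^-1

11.95 s^-1


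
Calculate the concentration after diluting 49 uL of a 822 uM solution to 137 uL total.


C2 = C1 * V1 / V2
C2 = 822 * 49 / 137
C2 = 294.0 uM

294.0 uM


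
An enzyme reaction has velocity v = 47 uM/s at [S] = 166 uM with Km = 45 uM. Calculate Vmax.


Vmax = v * (Km + [S]) / [S]
Vmax = 47 * (45 + 166) / 166
Vmax = 59.741 uM/s

59.741 uM/s


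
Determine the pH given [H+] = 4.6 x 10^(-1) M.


pH = -log10([H+])
pH = -log10(4.6 x 10^(-1))
pH = 0.3372

0.3372


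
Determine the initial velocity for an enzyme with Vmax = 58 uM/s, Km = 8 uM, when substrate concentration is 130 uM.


v = Vmax * [S] / (Km + [S])
v = 58 * 130 / (8 + 130)
v = 54.6377 uM/s

54.6377 uM/s


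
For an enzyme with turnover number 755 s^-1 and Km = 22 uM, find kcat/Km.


Catalytic efficiency = kcat / Km
= 755 / 22
= 34.3182 uM^-1*s^-1

34.3182 uM^-1*s^-1


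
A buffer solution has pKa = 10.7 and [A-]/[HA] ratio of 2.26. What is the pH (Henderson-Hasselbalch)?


pH = pKa + log10([A-]/[HA])
pH = 10.7 + log10(2.26)
pH = 11.0541

11.0541


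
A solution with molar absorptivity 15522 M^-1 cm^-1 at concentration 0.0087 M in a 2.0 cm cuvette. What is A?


A = epsilon * c * l
A = 15522 * 0.0087 * 2.0
A = 270.0828

270.0828


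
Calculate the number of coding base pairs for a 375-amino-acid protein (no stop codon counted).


Each amino acid = 1 codon = 3 bp
bp = 375 * 3 = 1125 bp

1125 bp


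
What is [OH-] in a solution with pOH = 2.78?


[OH-] = 10^(-pOH)
[OH-] = 10^(-2.78)
[OH-] = 0.0017 M

0.0017 M


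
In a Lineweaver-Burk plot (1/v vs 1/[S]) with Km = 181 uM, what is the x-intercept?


x-intercept = -1/Km
= -1/181
= -0.0055 1/uM

-0.0055 1/uM


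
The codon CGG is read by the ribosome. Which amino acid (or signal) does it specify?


Standard genetic code lookup.
Codon CGG -> Arg

Arg


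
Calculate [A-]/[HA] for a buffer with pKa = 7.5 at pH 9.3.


[A-]/[HA] = 10^(pH - pKa)
= 10^(9.3 - 7.5)
= 63.0957

63.0957


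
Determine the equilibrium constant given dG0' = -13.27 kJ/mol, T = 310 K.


Keq = exp(-dG0 * 1000 / (R * T))
Keq = exp(-(-13.27) * 1000 / (8.314 * 310))
Keq = 172.2108

172.2108


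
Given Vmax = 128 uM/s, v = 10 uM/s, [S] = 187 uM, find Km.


Km = [S] * (Vmax - v) / v
Km = 187 * (128 - 10) / 10
Km = 2206.6 uM

2206.6 uM


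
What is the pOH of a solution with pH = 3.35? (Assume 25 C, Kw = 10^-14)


pOH = 14 - pH
pOH = 14 - 3.35
pOH = 10.65

10.65


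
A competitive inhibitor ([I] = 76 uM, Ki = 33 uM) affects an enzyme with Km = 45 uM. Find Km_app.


Km_app = Km * (1 + [I]/Ki)
Km_app = 45 * (1 + 76/33)
Km_app = 148.6364 uM

148.6364 uM


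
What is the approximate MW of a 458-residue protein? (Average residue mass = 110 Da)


MW = n_residues * 110 Da
MW = 458 * 110
MW = 50380 Da

50380 Da


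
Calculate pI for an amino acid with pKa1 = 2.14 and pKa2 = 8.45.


pI = (pKa1 + pKa2) / 2
pI = (2.14 + 8.45) / 2
pI = 5.295

5.295


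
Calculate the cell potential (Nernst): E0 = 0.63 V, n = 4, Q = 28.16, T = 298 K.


E = E0 - (RT/nF) * ln(Q)
E = 0.63 - (8.314 * 298 / (4 * 96485)) * ln(28.16)
E = 0.6086 V

0.6086 V


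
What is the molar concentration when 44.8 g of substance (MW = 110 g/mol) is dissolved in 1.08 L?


C = (mass / MW) / volume
C = (44.8 / 110) / 1.08
C = 0.3771 M

0.3771 M


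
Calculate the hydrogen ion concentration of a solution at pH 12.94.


[H+] = 10^(-pH)
[H+] = 10^(-12.94)
[H+] = 1.148e-13 M

1.148e-13 M


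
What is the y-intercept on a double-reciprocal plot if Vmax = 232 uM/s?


y-intercept = 1/Vmax
= 1/232
= 0.0043 s/uM

0.0043 s/uM


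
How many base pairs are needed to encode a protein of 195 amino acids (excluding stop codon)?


Each amino acid = 1 codon = 3 bp
bp = 195 * 3 = 585 bp

585 bp


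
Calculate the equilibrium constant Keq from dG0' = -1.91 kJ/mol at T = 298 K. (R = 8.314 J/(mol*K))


Keq = exp(-dG0 * 1000 / (R * T))
Keq = exp(-(-1.91) * 1000 / (8.314 * 298))
Keq = 2.1617

2.1617


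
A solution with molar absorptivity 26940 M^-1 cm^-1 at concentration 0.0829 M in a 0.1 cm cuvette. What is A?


A = epsilon * c * l
A = 26940 * 0.0829 * 0.1
A = 223.3326

223.3326


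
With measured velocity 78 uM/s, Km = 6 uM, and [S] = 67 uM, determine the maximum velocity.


Vmax = v * (Km + [S]) / [S]
Vmax = 78 * (6 + 67) / 67
Vmax = 84.9851 uM/s

84.9851 uM/s
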